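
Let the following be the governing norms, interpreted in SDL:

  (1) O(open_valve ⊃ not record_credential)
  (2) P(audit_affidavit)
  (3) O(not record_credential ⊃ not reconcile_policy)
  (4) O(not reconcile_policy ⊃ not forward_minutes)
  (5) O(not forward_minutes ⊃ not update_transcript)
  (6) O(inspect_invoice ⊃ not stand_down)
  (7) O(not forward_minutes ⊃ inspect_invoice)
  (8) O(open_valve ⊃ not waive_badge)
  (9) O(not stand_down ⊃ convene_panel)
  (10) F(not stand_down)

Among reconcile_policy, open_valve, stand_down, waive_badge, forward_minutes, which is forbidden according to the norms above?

open_valve

Premise 10 is F(not stand_down), i.e. O(stand_down).
Premise 6 is O(inspect_invoice ⊃ not stand_down); contrapositively O(stand_down ⊃ not inspect_invoice). Since O(stand_down) holds, K gives O(not inspect_invoice).
Premise 7, O(not forward_minutes ⊃ inspect_invoice), contraposes to O(not inspect_invoice ⊃ forward_minutes); with O(not inspect_invoice) we get O(forward_minutes).
Premise 4 is O(not reconcile_policy ⊃ not forward_minutes); contrapositively O(forward_minutes ⊃ reconcile_policy). Since O(forward_minutes) holds, K gives O(reconcile_policy).
The contrapositive of premise 3 (O(not record_credential ⊃ not reconcile_policy)) is O(reconcile_policy ⊃ record_credential), and O(reconcile_policy) is already established, so O(record_credential).
Premise 1 is O(open_valve ⊃ not record_credential); contrapositively O(record_credential ⊃ not open_valve). Since O(record_credential) holds, K gives O(not open_valve).
So O(not open_valve) holds, i.e. open_valve is forbidden. None of the other listed options is forbidden under the premises.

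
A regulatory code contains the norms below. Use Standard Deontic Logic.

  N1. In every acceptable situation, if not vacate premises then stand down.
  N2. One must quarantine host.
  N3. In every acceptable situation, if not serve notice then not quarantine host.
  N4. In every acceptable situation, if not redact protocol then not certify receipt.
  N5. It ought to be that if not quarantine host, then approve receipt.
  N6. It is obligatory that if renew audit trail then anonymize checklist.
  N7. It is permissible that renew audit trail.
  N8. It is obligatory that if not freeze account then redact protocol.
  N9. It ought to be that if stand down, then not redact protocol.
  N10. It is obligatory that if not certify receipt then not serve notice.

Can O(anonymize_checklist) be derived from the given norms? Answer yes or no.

No

Premise 6 is O(renew_audit_trail → anonymize_checklist), but O(renew_audit_trail) is not derivable from the premises (the permission P(renew_audit_trail) asserts only ¬O(¬renew_audit_trail), not O(renew_audit_trail)), so it does not yield O(anonymize_checklist).
No other premise forces O(anonymize_checklist). An ideal world satisfying every premise can still have anonymize_checklist false, so O(anonymize_checklist) is not derivable.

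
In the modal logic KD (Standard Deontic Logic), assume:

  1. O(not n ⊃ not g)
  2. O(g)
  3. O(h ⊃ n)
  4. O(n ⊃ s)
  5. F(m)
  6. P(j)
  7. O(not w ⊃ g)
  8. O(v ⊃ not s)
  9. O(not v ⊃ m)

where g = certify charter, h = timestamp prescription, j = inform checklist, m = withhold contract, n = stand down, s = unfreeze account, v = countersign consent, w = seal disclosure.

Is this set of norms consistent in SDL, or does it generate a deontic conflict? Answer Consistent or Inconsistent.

Premise 2 gives O(g).
Premise 1 is O(not n ⊃ not g); contrapositively O(g ⊃ n). Since O(g) holds, K gives O(n).
Premise 4 is O(n ⊃ s); since O(n), deontic closure gives O(s).
Premise 8, O(v ⊃ not s), contraposes to O(s ⊃ not v); with O(s) we get O(not v).
With premise 9, O(not v ⊃ m), the K-axiom yields O(m).
Yet premise 5 is F(m), i.e. O(not m).
We now have both O(m) and O(not m) — m is simultaneously obligatory and forbidden, violating the D-axiom.

Inconsistent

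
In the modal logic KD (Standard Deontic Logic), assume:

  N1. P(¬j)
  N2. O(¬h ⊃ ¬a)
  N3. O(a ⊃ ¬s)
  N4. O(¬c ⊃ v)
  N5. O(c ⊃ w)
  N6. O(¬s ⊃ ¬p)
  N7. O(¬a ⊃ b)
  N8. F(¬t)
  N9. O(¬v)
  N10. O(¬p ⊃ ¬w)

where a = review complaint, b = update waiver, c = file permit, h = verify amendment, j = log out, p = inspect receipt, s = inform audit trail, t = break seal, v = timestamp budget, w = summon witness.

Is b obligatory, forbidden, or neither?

From premise 9 we have O(¬v).
Premise 4, O(¬c ⊃ v), contraposes to O(¬v ⊃ c); with O(¬v) we get O(c).
With premise 5, O(c ⊃ w), the K-axiom yields O(w).
The contrapositive of premise 10 (O(¬p ⊃ ¬w)) is O(w ⊃ p), and O(w) is already established, so O(p).
Premise 6 is O(¬s ⊃ ¬p); contrapositively O(p ⊃ s). Since O(p) holds, K gives O(s).
Premise 3, O(a ⊃ ¬s), contraposes to O(s ⊃ ¬a); with O(s) we get O(¬a).
From O(¬a) and premise 7, O(¬a ⊃ b), we obtain O(b).
Premises 1, 2, 8 do not contribute to this derivation.
Hence b is obligatory.

Obligatory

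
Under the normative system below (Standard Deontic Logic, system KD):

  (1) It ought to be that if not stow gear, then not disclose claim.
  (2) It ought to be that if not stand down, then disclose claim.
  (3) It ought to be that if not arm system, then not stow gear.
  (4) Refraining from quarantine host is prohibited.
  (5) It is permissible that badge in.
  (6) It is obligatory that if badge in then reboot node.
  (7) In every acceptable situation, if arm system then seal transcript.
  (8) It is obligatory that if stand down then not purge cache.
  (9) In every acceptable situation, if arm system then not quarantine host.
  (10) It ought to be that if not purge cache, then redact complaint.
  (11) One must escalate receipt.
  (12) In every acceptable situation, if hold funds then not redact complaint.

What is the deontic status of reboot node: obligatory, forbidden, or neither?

Neither

Premise 6 is O(badge_in → reboot_node), but O(badge_in) is not derivable from the premises (the permission P(badge_in) asserts only ¬O(¬badge_in), not O(badge_in)), so it does not yield O(reboot_node).
No premise or chain of K-axiom applications forces O(reboot_node), and none forces O(¬reboot_node). So reboot_node is neither obligatory nor forbidden under these norms.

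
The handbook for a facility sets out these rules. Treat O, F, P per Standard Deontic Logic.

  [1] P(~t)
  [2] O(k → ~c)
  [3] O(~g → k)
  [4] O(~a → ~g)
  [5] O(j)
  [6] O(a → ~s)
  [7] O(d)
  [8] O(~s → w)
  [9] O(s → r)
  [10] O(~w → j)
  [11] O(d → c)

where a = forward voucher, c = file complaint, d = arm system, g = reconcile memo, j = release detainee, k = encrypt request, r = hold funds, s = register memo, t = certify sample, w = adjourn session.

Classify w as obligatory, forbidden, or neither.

Obligatory

Premise 7 gives O(d).
With premise 11, O(d → c), the K-axiom yields O(c).
Premise 2, O(k → ~c), contraposes to O(c → ~k); with O(c) we get O(~k).
The contrapositive of premise 3 (O(~g → k)) is O(~k → g), and O(~k) is already established, so O(g).
Premise 4 is O(~a → ~g); contrapositively O(g → a). Since O(g) holds, K gives O(a).
With premise 6, O(a → ~s), the K-axiom yields O(~s).
With premise 8, O(~s → w), the K-axiom yields O(w).
Premises 1, 5, 9, 10 do not contribute to this derivation.
Hence w is obligatory.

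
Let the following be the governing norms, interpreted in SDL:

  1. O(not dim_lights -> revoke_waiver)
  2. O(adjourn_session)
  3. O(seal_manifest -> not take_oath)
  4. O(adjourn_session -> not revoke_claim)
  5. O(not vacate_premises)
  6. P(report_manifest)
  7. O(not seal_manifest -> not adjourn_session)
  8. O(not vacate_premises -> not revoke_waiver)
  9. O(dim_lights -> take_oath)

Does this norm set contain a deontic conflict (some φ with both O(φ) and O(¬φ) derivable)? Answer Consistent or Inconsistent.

Premise 5 gives O(not vacate_premises).
Premise 8 is O(not vacate_premises -> not revoke_waiver); since O(not vacate_premises), deontic closure gives O(not revoke_waiver).
The contrapositive of premise 1 (O(not dim_lights -> revoke_waiver)) is O(not revoke_waiver -> dim_lights), and O(not revoke_waiver) is already established, so O(dim_lights).
Applying K to premise 9 (O(dim_lights -> take_oath)) and O(dim_lights) yields O(take_oath).
Premise 3 is O(seal_manifest -> not take_oath); contrapositively O(take_oath -> not seal_manifest). Since O(take_oath) holds, K gives O(not seal_manifest).
Premise 7 is O(not seal_manifest -> not adjourn_session); since O(not seal_manifest), deontic closure gives O(not adjourn_session).
However, premise 2 gives O(adjourn_session).
We now have both O(not adjourn_session) and O(adjourn_session) — adjourn_session is simultaneously obligatory and forbidden, violating the D-axiom.

Inconsistent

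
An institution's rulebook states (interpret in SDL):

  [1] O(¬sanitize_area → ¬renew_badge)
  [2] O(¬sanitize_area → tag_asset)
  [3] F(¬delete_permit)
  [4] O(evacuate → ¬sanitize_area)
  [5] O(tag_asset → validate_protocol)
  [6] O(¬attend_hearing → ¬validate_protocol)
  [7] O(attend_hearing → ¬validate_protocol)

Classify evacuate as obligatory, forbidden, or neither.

By case analysis on ¬attend_hearing: premise 6 gives O(¬attend_hearing → ¬validate_protocol) and premise 7 gives O(attend_hearing → ¬validate_protocol), so O(¬validate_protocol) either way.
Premise 5 is O(tag_asset → validate_protocol); contrapositively O(¬validate_protocol → ¬tag_asset). Since O(¬validate_protocol) holds, K gives O(¬tag_asset).
Premise 2, O(¬sanitize_area → tag_asset), contraposes to O(¬tag_asset → sanitize_area); with O(¬tag_asset) we get O(sanitize_area).
Premise 4 is O(evacuate → ¬sanitize_area); contrapositively O(sanitize_area → ¬evacuate). Since O(sanitize_area) holds, K gives O(¬evacuate).
Premises 1, 3 do not contribute to this derivation.
Thus O(¬evacuate), which is F(evacuate): evacuate is forbidden.

Forbidden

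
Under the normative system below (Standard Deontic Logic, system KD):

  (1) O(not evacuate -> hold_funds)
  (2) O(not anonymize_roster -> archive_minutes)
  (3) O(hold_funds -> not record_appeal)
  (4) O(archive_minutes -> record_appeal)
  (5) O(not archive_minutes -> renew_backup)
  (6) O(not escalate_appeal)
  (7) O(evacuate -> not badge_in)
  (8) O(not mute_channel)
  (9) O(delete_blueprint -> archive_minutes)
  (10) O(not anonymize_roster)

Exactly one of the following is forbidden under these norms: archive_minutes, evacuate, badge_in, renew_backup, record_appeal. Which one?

Premise 10 gives O(not anonymize_roster).
From O(not anonymize_roster) and premise 2, O(not anonymize_roster -> archive_minutes), we obtain O(archive_minutes).
Applying K to premise 4 (O(archive_minutes -> record_appeal)) and O(archive_minutes) yields O(record_appeal).
The contrapositive of premise 3 (O(hold_funds -> not record_appeal)) is O(record_appeal -> not hold_funds), and O(record_appeal) is already established, so O(not hold_funds).
Premise 1, O(not evacuate -> hold_funds), contraposes to O(not hold_funds -> evacuate); with O(not hold_funds) we get O(evacuate).
Premise 7 is O(evacuate -> not badge_in); since O(evacuate), deontic closure gives O(not badge_in).
So O(not badge_in) holds, i.e. badge_in is forbidden. None of the other listed options is forbidden under the premises.

badge_in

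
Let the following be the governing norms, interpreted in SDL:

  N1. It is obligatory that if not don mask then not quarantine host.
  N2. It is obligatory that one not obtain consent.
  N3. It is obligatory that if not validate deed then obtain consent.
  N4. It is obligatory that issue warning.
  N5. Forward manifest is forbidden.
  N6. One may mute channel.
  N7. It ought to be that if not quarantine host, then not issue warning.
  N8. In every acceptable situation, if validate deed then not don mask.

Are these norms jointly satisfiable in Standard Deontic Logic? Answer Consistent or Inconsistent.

Inconsistent

From premise 4 we have O(issue_warning).
Premise 7, O(¬quarantine_host → ¬issue_warning), contraposes to O(issue_warning → quarantine_host); with O(issue_warning) we get O(quarantine_host).
Premise 1 is O(¬don_mask → ¬quarantine_host); contrapositively O(quarantine_host → don_mask). Since O(quarantine_host) holds, K gives O(don_mask).
Premise 8, O(validate_deed → ¬don_mask), contraposes to O(don_mask → ¬validate_deed); with O(don_mask) we get O(¬validate_deed).
With premise 3, O(¬validate_deed → obtain_consent), the K-axiom yields O(obtain_consent).
Yet premise 2 states O(¬obtain_consent).
We now have both O(obtain_consent) and O(¬obtain_consent) — obtain_consent is simultaneously obligatory and forbidden, violating the D-axiom.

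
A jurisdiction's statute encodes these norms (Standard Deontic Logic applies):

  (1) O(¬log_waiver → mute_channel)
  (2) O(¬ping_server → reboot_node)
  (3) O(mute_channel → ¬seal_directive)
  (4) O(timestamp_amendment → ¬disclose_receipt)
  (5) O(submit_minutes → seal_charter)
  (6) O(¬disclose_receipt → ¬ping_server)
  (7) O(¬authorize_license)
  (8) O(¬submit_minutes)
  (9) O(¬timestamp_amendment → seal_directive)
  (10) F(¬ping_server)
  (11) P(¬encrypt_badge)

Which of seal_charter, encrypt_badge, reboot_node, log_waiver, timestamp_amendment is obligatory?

Premise 10, F(¬ping_server), is equivalent to O(ping_server).
The contrapositive of premise 6 (O(¬disclose_receipt → ¬ping_server)) is O(ping_server → disclose_receipt), and O(ping_server) is already established, so O(disclose_receipt).
Premise 4, O(timestamp_amendment → ¬disclose_receipt), contraposes to O(disclose_receipt → ¬timestamp_amendment); with O(disclose_receipt) we get O(¬timestamp_amendment).
From O(¬timestamp_amendment) and premise 9, O(¬timestamp_amendment → seal_directive), we obtain O(seal_directive).
Premise 3, O(mute_channel → ¬seal_directive), contraposes to O(seal_directive → ¬mute_channel); with O(seal_directive) we get O(¬mute_channel).
The contrapositive of premise 1 (O(¬log_waiver → mute_channel)) is O(¬mute_channel → log_waiver), and O(¬mute_channel) is already established, so O(log_waiver).
So O(log_waiver) holds — log_waiver is obligatory. None of the other listed options is made obligatory by any chain of premises.

log_waiver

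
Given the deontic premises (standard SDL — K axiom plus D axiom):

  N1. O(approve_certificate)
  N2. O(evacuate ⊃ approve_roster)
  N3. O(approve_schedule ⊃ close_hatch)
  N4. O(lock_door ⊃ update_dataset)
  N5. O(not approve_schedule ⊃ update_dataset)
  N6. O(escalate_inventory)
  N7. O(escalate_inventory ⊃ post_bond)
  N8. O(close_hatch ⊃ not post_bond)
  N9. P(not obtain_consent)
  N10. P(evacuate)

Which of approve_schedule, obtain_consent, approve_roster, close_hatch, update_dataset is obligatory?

update_dataset

Premise 6 states O(escalate_inventory) outright.
From O(escalate_inventory) and premise 7, O(escalate_inventory ⊃ post_bond), we obtain O(post_bond).
Premise 8 is O(close_hatch ⊃ not post_bond); contrapositively O(post_bond ⊃ not close_hatch). Since O(post_bond) holds, K gives O(not close_hatch).
Premise 3 is O(approve_schedule ⊃ close_hatch); contrapositively O(not close_hatch ⊃ not approve_schedule). Since O(not close_hatch) holds, K gives O(not approve_schedule).
Applying K to premise 5 (O(not approve_schedule ⊃ update_dataset)) and O(not approve_schedule) yields O(update_dataset).
So O(update_dataset) holds — update_dataset is obligatory. None of the other listed options is made obligatory by any chain of premises.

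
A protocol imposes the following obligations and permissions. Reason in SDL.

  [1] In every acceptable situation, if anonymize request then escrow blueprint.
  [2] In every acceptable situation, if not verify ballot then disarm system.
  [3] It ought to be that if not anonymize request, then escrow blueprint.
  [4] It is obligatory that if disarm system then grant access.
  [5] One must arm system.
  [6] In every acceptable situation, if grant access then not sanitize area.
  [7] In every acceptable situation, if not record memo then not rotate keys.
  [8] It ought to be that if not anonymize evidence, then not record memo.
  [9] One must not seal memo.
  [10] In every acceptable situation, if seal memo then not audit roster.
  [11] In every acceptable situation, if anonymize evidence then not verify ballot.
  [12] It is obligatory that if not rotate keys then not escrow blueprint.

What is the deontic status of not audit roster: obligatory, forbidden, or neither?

Neither

Premise 10 is O(seal_memo → ¬audit_roster), but O(seal_memo) is not derivable from the premises, so it does not yield O(¬audit_roster).
No premise or chain of K-axiom applications forces O(¬audit_roster), and none forces O(audit_roster). So ¬audit_roster is neither obligatory nor forbidden under these norms.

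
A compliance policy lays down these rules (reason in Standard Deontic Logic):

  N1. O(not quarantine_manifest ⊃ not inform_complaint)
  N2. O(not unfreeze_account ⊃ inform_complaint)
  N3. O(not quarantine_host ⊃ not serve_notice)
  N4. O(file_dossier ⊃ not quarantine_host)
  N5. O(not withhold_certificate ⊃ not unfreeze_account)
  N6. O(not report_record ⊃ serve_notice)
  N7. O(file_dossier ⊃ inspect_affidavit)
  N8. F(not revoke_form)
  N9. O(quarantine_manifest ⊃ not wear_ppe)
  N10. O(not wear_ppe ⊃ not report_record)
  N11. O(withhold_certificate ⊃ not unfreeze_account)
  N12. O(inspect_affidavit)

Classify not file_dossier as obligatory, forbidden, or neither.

By case analysis on not withhold_certificate: premise 5 gives O(not withhold_certificate ⊃ not unfreeze_account) and premise 11 gives O(withhold_certificate ⊃ not unfreeze_account), so O(not unfreeze_account) either way.
From O(not unfreeze_account) and premise 2, O(not unfreeze_account ⊃ inform_complaint), we obtain O(inform_complaint).
The contrapositive of premise 1 (O(not quarantine_manifest ⊃ not inform_complaint)) is O(inform_complaint ⊃ quarantine_manifest), and O(inform_complaint) is already established, so O(quarantine_manifest).
From O(quarantine_manifest) and premise 9, O(quarantine_manifest ⊃ not wear_ppe), we obtain O(not wear_ppe).
Premise 10 is O(not wear_ppe ⊃ not report_record); since O(not wear_ppe), deontic closure gives O(not report_record).
Premise 6 is O(not report_record ⊃ serve_notice); since O(not report_record), deontic closure gives O(serve_notice).
Premise 3, O(not quarantine_host ⊃ not serve_notice), contraposes to O(serve_notice ⊃ quarantine_host); with O(serve_notice) we get O(quarantine_host).
The contrapositive of premise 4 (O(file_dossier ⊃ not quarantine_host)) is O(quarantine_host ⊃ not file_dossier), and O(quarantine_host) is already established, so O(not file_dossier).
Premises 7, 8, 12 do not contribute to this derivation.
Hence not file_dossier is obligatory.

Obligatory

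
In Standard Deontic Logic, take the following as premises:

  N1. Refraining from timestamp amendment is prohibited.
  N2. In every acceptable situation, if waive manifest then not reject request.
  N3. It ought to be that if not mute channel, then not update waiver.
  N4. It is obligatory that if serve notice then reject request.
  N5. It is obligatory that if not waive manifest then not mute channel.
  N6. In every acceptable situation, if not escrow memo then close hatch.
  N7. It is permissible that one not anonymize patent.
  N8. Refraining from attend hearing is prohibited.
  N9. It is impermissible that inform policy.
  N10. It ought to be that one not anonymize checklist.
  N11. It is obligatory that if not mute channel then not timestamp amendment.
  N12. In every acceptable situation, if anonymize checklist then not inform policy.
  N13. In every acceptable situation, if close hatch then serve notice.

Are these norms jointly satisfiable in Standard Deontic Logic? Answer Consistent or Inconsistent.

Premise 12 is O(anonymize_checklist → ¬inform_policy); even if O(¬inform_policy) held, inferring O(anonymize_checklist) would be affirming the consequent — invalid.
So O(anonymize_checklist) is not derivable, and the apparent clash with O(¬anonymize_checklist) does not arise.
A world satisfying every obligation exists (e.g. anonymize_checklist=false, anonymize_patent=false, attend_hearing=true, close_hatch=false, escrow_memo=true, inform_policy=false, mute_channel=true, reject_request=false, serve_notice=false, timestamp_amendment=true, update_waiver=false, waive_manifest=true); no atom is both obligatory and forbidden, so the set is consistent.

Consistent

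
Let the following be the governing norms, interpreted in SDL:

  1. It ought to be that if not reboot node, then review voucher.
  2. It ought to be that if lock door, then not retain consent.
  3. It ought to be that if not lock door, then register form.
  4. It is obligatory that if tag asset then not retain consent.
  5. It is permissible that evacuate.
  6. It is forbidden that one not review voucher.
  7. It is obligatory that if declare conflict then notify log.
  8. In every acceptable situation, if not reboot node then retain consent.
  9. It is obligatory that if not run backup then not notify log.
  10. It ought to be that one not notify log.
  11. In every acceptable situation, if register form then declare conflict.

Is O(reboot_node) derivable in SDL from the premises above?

Yes

Premise 10 gives O(¬notify_log).
Premise 7, O(declare_conflict → notify_log), contraposes to O(¬notify_log → ¬declare_conflict); with O(¬notify_log) we get O(¬declare_conflict).
Premise 11, O(register_form → declare_conflict), contraposes to O(¬declare_conflict → ¬register_form); with O(¬declare_conflict) we get O(¬register_form).
Premise 3, O(¬lock_door → register_form), contraposes to O(¬register_form → lock_door); with O(¬register_form) we get O(lock_door).
Applying K to premise 2 (O(lock_door → ¬retain_consent)) and O(lock_door) yields O(¬retain_consent).
The contrapositive of premise 8 (O(¬reboot_node → retain_consent)) is O(¬retain_consent → reboot_node), and O(¬retain_consent) is already established, so O(reboot_node).
Premises 1, 4, 5, 6, 9 do not contribute to this derivation.
So O(reboot_node) follows.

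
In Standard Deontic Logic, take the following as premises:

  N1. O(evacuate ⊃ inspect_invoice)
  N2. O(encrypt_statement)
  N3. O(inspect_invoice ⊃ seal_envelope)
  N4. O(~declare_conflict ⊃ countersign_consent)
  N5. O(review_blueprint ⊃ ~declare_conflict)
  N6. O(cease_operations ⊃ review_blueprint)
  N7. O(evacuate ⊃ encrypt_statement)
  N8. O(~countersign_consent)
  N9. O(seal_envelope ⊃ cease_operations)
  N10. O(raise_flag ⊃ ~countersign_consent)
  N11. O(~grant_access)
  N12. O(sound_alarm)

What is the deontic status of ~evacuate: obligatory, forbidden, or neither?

Obligatory

Premise 8 states O(~countersign_consent) outright.
Premise 4 is O(~declare_conflict ⊃ countersign_consent); contrapositively O(~countersign_consent ⊃ declare_conflict). Since O(~countersign_consent) holds, K gives O(declare_conflict).
Premise 5, O(review_blueprint ⊃ ~declare_conflict), contraposes to O(declare_conflict ⊃ ~review_blueprint); with O(declare_conflict) we get O(~review_blueprint).
Premise 6, O(cease_operations ⊃ review_blueprint), contraposes to O(~review_blueprint ⊃ ~cease_operations); with O(~review_blueprint) we get O(~cease_operations).
Premise 9, O(seal_envelope ⊃ cease_operations), contraposes to O(~cease_operations ⊃ ~seal_envelope); with O(~cease_operations) we get O(~seal_envelope).
Premise 3 is O(inspect_invoice ⊃ seal_envelope); contrapositively O(~seal_envelope ⊃ ~inspect_invoice). Since O(~seal_envelope) holds, K gives O(~inspect_invoice).
Premise 1 is O(evacuate ⊃ inspect_invoice); contrapositively O(~inspect_invoice ⊃ ~evacuate). Since O(~inspect_invoice) holds, K gives O(~evacuate).
Premises 2, 7, 10, 11, 12 do not contribute to this derivation.
Hence ~evacuate is obligatory.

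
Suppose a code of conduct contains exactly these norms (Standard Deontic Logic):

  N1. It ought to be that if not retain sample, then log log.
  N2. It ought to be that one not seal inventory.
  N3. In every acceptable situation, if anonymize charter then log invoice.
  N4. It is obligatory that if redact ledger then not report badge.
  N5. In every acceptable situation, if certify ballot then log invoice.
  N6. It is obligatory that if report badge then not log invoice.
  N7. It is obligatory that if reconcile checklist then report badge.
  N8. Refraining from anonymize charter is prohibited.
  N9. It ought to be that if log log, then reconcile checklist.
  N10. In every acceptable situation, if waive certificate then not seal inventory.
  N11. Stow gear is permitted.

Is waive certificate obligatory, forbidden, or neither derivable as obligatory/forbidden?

Neither

Premise 10 is O(waive_certificate → ¬seal_inventory); even if O(¬seal_inventory) held, inferring O(waive_certificate) would be affirming the consequent — invalid.
No premise or chain of K-axiom applications forces O(waive_certificate), and none forces O(¬waive_certificate). So waive_certificate is neither obligatory nor forbidden under these norms.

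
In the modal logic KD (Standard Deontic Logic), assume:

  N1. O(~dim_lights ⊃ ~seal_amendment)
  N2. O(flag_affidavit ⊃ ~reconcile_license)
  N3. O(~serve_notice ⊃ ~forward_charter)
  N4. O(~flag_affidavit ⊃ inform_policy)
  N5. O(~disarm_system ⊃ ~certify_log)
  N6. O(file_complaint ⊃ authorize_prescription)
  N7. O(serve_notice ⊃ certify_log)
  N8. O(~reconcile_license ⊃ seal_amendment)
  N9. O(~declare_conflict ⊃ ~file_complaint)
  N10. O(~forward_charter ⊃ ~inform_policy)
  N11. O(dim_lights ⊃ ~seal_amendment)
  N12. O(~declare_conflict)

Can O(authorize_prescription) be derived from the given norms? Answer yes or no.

Premise 6 is O(file_complaint ⊃ authorize_prescription), but O(file_complaint) is not derivable from the premises, so it does not yield O(authorize_prescription).
No other premise forces O(authorize_prescription). An ideal world satisfying every premise can still have authorize_prescription false, so O(authorize_prescription) is not derivable.

No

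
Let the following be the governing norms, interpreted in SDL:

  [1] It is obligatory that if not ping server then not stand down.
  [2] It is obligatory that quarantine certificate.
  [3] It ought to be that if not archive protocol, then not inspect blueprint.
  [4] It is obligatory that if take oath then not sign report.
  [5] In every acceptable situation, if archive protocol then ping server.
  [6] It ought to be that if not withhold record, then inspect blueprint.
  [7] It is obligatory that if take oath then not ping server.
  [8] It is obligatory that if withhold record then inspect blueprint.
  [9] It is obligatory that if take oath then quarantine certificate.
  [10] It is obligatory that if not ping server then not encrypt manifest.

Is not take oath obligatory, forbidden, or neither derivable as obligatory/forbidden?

Obligatory

Premises 6 and 8 cover both cases: O(¬withhold_record → inspect_blueprint) and O(withhold_record → inspect_blueprint). Since ¬withhold_record ∨ withhold_record is a tautology, O(inspect_blueprint) follows.
Premise 3 is O(¬archive_protocol → ¬inspect_blueprint); contrapositively O(inspect_blueprint → archive_protocol). Since O(inspect_blueprint) holds, K gives O(archive_protocol).
Applying K to premise 5 (O(archive_protocol → ping_server)) and O(archive_protocol) yields O(ping_server).
Premise 7, O(take_oath → ¬ping_server), contraposes to O(ping_server → ¬take_oath); with O(ping_server) we get O(¬take_oath).
Premises 1, 2, 4, 9, 10 do not contribute to this derivation.
Hence ¬take_oath is obligatory.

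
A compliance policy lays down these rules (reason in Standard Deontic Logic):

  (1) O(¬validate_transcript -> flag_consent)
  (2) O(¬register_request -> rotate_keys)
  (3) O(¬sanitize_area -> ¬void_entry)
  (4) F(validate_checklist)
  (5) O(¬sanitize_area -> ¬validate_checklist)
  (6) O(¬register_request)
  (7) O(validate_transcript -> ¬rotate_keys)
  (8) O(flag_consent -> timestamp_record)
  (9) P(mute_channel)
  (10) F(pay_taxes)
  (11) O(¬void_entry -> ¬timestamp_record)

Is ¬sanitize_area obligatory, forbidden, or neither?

From premise 6 we have O(¬register_request).
Premise 2 is O(¬register_request -> rotate_keys); since O(¬register_request), deontic closure gives O(rotate_keys).
Premise 7 is O(validate_transcript -> ¬rotate_keys); contrapositively O(rotate_keys -> ¬validate_transcript). Since O(rotate_keys) holds, K gives O(¬validate_transcript).
With premise 1, O(¬validate_transcript -> flag_consent), the K-axiom yields O(flag_consent).
With premise 8, O(flag_consent -> timestamp_record), the K-axiom yields O(timestamp_record).
Premise 11, O(¬void_entry -> ¬timestamp_record), contraposes to O(timestamp_record -> void_entry); with O(timestamp_record) we get O(void_entry).
Premise 3 is O(¬sanitize_area -> ¬void_entry); contrapositively O(void_entry -> sanitize_area). Since O(void_entry) holds, K gives O(sanitize_area).
Premises 4, 5, 9, 10 do not contribute to this derivation.
Thus O(sanitize_area), which is F(¬sanitize_area): ¬sanitize_area is forbidden.

Forbidden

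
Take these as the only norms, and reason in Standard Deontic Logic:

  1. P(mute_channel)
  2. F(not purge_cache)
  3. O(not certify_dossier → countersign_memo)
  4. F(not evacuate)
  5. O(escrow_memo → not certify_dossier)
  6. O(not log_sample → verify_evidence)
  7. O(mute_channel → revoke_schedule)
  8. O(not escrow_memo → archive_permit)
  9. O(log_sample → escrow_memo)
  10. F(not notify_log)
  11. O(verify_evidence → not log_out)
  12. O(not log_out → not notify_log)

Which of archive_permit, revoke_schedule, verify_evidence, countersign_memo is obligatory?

countersign_memo

F(not notify_log) at premise 10 means O(notify_log).
The contrapositive of premise 12 (O(not log_out → not notify_log)) is O(notify_log → log_out), and O(notify_log) is already established, so O(log_out).
Premise 11, O(verify_evidence → not log_out), contraposes to O(log_out → not verify_evidence); with O(log_out) we get O(not verify_evidence).
Premise 6 is O(not log_sample → verify_evidence); contrapositively O(not verify_evidence → log_sample). Since O(not verify_evidence) holds, K gives O(log_sample).
From O(log_sample) and premise 9, O(log_sample → escrow_memo), we obtain O(escrow_memo).
From O(escrow_memo) and premise 5, O(escrow_memo → not certify_dossier), we obtain O(not certify_dossier).
Applying K to premise 3 (O(not certify_dossier → countersign_memo)) and O(not certify_dossier) yields O(countersign_memo).
So O(countersign_memo) holds — countersign_memo is obligatory. None of the other listed options is made obligatory by any chain of premises.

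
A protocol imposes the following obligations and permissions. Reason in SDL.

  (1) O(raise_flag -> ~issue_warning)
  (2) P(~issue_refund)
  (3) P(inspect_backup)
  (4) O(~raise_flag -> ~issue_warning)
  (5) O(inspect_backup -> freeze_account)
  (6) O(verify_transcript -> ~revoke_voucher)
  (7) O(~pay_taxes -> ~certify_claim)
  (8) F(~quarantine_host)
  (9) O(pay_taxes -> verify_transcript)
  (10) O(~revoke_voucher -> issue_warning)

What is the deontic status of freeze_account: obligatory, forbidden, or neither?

Neither

Premise 5 is O(inspect_backup -> freeze_account), but O(inspect_backup) is not derivable from the premises (the permission P(inspect_backup) asserts only ~O(~inspect_backup), not O(inspect_backup)), so it does not yield O(freeze_account).
No premise or chain of K-axiom applications forces O(freeze_account), and none forces O(~freeze_account). So freeze_account is neither obligatory nor forbidden under these norms.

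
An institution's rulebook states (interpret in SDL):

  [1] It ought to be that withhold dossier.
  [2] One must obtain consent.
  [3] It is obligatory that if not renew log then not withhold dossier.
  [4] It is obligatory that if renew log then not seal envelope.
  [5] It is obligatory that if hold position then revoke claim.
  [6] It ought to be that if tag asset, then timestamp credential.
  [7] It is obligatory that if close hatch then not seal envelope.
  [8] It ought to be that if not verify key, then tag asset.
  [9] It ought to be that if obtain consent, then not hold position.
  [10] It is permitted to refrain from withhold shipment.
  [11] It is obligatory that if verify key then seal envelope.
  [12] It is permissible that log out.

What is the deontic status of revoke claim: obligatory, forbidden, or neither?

Neither

Premise 5 is O(hold_position → revoke_claim), but O(hold_position) is not derivable from the premises, so it does not yield O(revoke_claim).
No premise or chain of K-axiom applications forces O(revoke_claim), and none forces O(¬revoke_claim). So revoke_claim is neither obligatory nor forbidden under these norms.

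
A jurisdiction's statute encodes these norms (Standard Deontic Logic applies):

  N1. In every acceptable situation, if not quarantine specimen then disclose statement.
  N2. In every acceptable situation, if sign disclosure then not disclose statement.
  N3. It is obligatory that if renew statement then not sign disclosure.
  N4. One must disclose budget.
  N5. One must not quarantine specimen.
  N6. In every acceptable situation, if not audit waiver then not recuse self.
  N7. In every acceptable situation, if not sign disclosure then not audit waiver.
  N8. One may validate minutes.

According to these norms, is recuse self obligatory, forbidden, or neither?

Forbidden

Premise 5, F(quarantine_specimen), is equivalent to O(¬quarantine_specimen).
Premise 1 is O(¬quarantine_specimen → disclose_statement); since O(¬quarantine_specimen), deontic closure gives O(disclose_statement).
Premise 2 is O(sign_disclosure → ¬disclose_statement); contrapositively O(disclose_statement → ¬sign_disclosure). Since O(disclose_statement) holds, K gives O(¬sign_disclosure).
Applying K to premise 7 (O(¬sign_disclosure → ¬audit_waiver)) and O(¬sign_disclosure) yields O(¬audit_waiver).
With premise 6, O(¬audit_waiver → ¬recuse_self), the K-axiom yields O(¬recuse_self).
Premises 3, 4, 8 do not contribute to this derivation.
Thus O(¬recuse_self), which is F(recuse_self): recuse_self is forbidden.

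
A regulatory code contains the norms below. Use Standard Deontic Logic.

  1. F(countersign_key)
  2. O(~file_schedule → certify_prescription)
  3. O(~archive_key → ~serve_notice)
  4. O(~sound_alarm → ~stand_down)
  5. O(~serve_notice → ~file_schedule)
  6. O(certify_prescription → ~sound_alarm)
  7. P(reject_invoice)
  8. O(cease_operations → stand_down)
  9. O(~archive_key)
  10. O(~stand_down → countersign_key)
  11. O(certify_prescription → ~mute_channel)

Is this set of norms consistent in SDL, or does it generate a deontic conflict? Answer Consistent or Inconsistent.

Inconsistent

F(countersign_key) at premise 1 means O(~countersign_key).
Premise 10 is O(~stand_down → countersign_key); contrapositively O(~countersign_key → stand_down). Since O(~countersign_key) holds, K gives O(stand_down).
Premise 4 is O(~sound_alarm → ~stand_down); contrapositively O(stand_down → sound_alarm). Since O(stand_down) holds, K gives O(sound_alarm).
Premise 6 is O(certify_prescription → ~sound_alarm); contrapositively O(sound_alarm → ~certify_prescription). Since O(sound_alarm) holds, K gives O(~certify_prescription).
Premise 2 is O(~file_schedule → certify_prescription); contrapositively O(~certify_prescription → file_schedule). Since O(~certify_prescription) holds, K gives O(file_schedule).
The contrapositive of premise 5 (O(~serve_notice → ~file_schedule)) is O(file_schedule → serve_notice), and O(file_schedule) is already established, so O(serve_notice).
Premise 3 is O(~archive_key → ~serve_notice); contrapositively O(serve_notice → archive_key). Since O(serve_notice) holds, K gives O(archive_key).
However, premise 9 gives O(~archive_key).
We now have both O(archive_key) and O(~archive_key) — archive_key is simultaneously obligatory and forbidden, violating the D-axiom.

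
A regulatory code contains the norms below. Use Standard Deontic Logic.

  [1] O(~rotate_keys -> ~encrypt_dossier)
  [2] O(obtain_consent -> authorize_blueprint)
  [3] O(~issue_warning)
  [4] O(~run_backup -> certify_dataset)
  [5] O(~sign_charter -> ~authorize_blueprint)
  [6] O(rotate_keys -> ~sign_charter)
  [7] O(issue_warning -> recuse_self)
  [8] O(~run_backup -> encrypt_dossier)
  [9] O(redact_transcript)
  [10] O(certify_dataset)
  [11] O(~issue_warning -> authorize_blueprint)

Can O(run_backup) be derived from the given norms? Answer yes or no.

Premise 3 gives O(~issue_warning).
Applying K to premise 11 (O(~issue_warning -> authorize_blueprint)) and O(~issue_warning) yields O(authorize_blueprint).
Premise 5, O(~sign_charter -> ~authorize_blueprint), contraposes to O(authorize_blueprint -> sign_charter); with O(authorize_blueprint) we get O(sign_charter).
Premise 6 is O(rotate_keys -> ~sign_charter); contrapositively O(sign_charter -> ~rotate_keys). Since O(sign_charter) holds, K gives O(~rotate_keys).
From O(~rotate_keys) and premise 1, O(~rotate_keys -> ~encrypt_dossier), we obtain O(~encrypt_dossier).
The contrapositive of premise 8 (O(~run_backup -> encrypt_dossier)) is O(~encrypt_dossier -> run_backup), and O(~encrypt_dossier) is already established, so O(run_backup).
Premises 2, 4, 7, 9, 10 do not contribute to this derivation.
So O(run_backup) follows.

Yes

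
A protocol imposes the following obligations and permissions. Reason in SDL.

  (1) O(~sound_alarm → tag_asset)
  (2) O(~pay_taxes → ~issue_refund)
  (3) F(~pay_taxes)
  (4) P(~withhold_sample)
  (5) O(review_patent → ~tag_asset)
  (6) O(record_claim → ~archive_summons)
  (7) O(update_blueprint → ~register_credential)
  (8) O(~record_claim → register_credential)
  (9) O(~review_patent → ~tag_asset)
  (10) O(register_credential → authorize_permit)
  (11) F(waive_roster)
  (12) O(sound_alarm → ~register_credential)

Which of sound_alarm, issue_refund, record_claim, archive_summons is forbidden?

Premises 9 and 5 cover both cases: O(~review_patent → ~tag_asset) and O(review_patent → ~tag_asset). Since ~review_patent ∨ review_patent is a tautology, O(~tag_asset) follows.
Premise 1 is O(~sound_alarm → tag_asset); contrapositively O(~tag_asset → sound_alarm). Since O(~tag_asset) holds, K gives O(sound_alarm).
From O(sound_alarm) and premise 12, O(sound_alarm → ~register_credential), we obtain O(~register_credential).
Premise 8, O(~record_claim → register_credential), contraposes to O(~register_credential → record_claim); with O(~register_credential) we get O(record_claim).
Applying K to premise 6 (O(record_claim → ~archive_summons)) and O(record_claim) yields O(~archive_summons).
So O(~archive_summons) holds, i.e. archive_summons is forbidden. None of the other listed options is forbidden under the premises.

archive_summons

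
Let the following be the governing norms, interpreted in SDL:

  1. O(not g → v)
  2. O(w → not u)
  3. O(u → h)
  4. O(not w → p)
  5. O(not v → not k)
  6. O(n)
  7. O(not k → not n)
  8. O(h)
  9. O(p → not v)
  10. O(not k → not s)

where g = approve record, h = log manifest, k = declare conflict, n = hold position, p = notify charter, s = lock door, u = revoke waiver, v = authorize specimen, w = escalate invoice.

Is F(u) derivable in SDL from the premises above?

Premise 6 gives O(n).
The contrapositive of premise 7 (O(not k → not n)) is O(n → k), and O(n) is already established, so O(k).
The contrapositive of premise 5 (O(not v → not k)) is O(k → v), and O(k) is already established, so O(v).
Premise 9 is O(p → not v); contrapositively O(v → not p). Since O(v) holds, K gives O(not p).
The contrapositive of premise 4 (O(not w → p)) is O(not p → w), and O(not p) is already established, so O(w).
Applying K to premise 2 (O(w → not u)) and O(w) yields O(not u).
Premises 1, 3, 8, 10 do not contribute to this derivation.
So O(not u) holds, i.e. F(u). The claim follows.

Yes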